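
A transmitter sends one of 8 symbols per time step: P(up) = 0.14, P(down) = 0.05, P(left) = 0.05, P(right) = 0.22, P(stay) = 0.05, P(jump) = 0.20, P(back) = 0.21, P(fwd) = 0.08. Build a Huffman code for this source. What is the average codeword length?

2.8 bits/symbol

Repeatedly combine the two least-probable nodes; the expected code length is the sum of the merged weights.
merge 1/20 + 1/20 → 1/10
merge 1/20 + 2/25 → 13/100
merge 1/10 + 13/100 → 23/100
merge 7/50 + 1/5 → 17/50
merge 21/100 + 11/50 → 43/100
merge 23/100 + 17/50 → 57/100
merge 43/100 + 57/100 → 1
L = 1/10 + 13/100 + 23/100 + 17/50 + 43/100 + 57/100 + 1 = 14/5 = 2.8 bits/symbol.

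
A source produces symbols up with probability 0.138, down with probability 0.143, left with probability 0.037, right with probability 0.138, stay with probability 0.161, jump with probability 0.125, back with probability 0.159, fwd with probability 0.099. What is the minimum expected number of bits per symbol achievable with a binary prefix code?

2.975 bits/symbol

Repeatedly combine the two least-probable nodes; the expected code length is the sum of the merged weights.
merge 37/1000 + 99/1000 → 17/125
merge 1/8 + 17/125 → 261/1000
merge 69/500 + 69/500 → 69/250
merge 143/1000 + 159/1000 → 151/500
merge 161/1000 + 261/1000 → 211/500
merge 69/250 + 151/500 → 289/500
merge 211/500 + 289/500 → 1
L = 17/125 + 261/1000 + 69/250 + 151/500 + 211/500 + 289/500 + 1 = 119/40 = 2.975 bits/symbol.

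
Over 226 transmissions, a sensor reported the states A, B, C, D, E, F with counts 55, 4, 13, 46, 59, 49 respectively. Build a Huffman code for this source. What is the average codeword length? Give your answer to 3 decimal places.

Probabilities are the counts divided by 226.
Repeatedly combine the two least-probable nodes; the expected code length is the sum of the merged weights.
merge 2/113 + 13/226 → 17/226
merge 17/226 + 23/113 → 63/226
merge 49/226 + 55/226 → 52/113
merge 59/226 + 63/226 → 61/113
merge 52/113 + 61/113 → 1
L = 17/226 + 63/226 + 52/113 + 61/113 + 1 = 266/113 ≈ 2.354 bits/symbol.

2.354 bits/symbol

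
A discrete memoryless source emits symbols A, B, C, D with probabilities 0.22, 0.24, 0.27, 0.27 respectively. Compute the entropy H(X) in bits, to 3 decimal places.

1.995 bits

H = −Σ pᵢ log₂ pᵢ.
−0.22·log₂(0.22) = 0.4806
−0.24·log₂(0.24) = 0.4941
−0.27·log₂(0.27) = 0.5100
−0.27·log₂(0.27) = 0.5100
Sum ≈ 1.9948 → 1.995 bits.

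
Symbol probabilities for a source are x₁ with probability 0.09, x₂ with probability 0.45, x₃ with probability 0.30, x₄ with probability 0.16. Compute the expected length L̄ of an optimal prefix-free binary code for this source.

Repeatedly combine the two least-probable nodes; the expected code length is the sum of the merged weights.
merge 9/100 + 4/25 → 1/4
merge 1/4 + 3/10 → 11/20
merge 9/20 + 11/20 → 1
L = 1/4 + 11/20 + 1 = 9/5 = 1.8 bits/symbol.

1.8 bits/symbol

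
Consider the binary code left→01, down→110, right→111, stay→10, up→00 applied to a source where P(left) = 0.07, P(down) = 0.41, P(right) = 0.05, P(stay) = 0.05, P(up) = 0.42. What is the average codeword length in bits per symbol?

2.46 bits/symbol

L̄ = Σ pᵢ·ℓᵢ = 0.07·2 + 0.41·3 + 0.05·3 + 0.05·2 + 0.42·2 = 2.46 bits/symbol.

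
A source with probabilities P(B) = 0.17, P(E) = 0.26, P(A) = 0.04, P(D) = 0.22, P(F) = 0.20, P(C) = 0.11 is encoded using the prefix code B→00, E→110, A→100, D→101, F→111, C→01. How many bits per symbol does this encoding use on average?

2.72 bits/symbol

L̄ = Σ pᵢ·ℓᵢ = 0.17·2 + 0.26·3 + 0.04·3 + 0.22·3 + 0.20·3 + 0.11·2 = 2.72 bits/symbol.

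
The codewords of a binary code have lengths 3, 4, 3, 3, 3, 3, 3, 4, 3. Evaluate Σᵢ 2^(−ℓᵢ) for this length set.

With common denominator 2^4 = 16: Σ 2^(−ℓᵢ) = 2/16 + 1/16 + 2/16 + 2/16 + 2/16 + 2/16 + 2/16 + 1/16 + 2/16 = 16/16 = 1.

1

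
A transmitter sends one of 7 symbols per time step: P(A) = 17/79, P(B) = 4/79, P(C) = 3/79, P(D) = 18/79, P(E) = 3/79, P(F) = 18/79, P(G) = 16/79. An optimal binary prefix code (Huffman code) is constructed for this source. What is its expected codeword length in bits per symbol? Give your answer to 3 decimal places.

Repeatedly combine the two least-probable nodes; the expected code length is the sum of the merged weights.
merge 3/79 + 3/79 → 6/79
merge 4/79 + 6/79 → 10/79
merge 10/79 + 16/79 → 26/79
merge 17/79 + 18/79 → 35/79
merge 18/79 + 26/79 → 44/79
merge 35/79 + 44/79 → 1
L = 6/79 + 10/79 + 26/79 + 35/79 + 44/79 + 1 = 200/79 ≈ 2.532 bits/symbol.

2.532 bits/symbol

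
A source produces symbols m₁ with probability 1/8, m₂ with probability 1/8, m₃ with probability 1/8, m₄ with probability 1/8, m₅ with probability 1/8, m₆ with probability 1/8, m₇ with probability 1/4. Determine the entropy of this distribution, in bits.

2.75 bits

Each probability is a power of 1/2, so log₂(1/p) is an integer.
H = Σ p·log₂(1/p) = 1/8·3 + 1/8·3 + 1/8·3 + 1/8·3 + 1/8·3 + 1/8·3 + 1/4·2 = 2.75 bits.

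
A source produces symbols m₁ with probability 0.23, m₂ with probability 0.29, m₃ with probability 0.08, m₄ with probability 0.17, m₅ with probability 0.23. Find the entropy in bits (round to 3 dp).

2.219 bits

H = −Σ pᵢ log₂ pᵢ.
−0.23·log₂(0.23) = 0.4877
−0.29·log₂(0.29) = 0.5179
−0.08·log₂(0.08) = 0.2915
−0.17·log₂(0.17) = 0.4346
−0.23·log₂(0.23) = 0.4877
Sum ≈ 2.2193 → 2.219 bits.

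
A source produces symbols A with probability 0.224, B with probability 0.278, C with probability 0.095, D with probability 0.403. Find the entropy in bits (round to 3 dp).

H = −Σ pᵢ log₂ pᵢ.
−0.224·log₂(0.224) = 0.4835
−0.278·log₂(0.278) = 0.5134
−0.095·log₂(0.095) = 0.3226
−0.403·log₂(0.403) = 0.5284
Sum ≈ 1.8479 → 1.848 bits.

1.848 bits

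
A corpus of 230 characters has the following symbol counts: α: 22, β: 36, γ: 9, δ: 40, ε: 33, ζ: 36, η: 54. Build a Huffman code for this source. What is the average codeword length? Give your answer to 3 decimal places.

Probabilities are the counts divided by 230.
Repeatedly combine the two least-probable nodes; the expected code length is the sum of the merged weights.
merge 9/230 + 11/115 → 31/230
merge 31/230 + 33/230 → 32/115
merge 18/115 + 18/115 → 36/115
merge 4/23 + 27/115 → 47/115
merge 32/115 + 36/115 → 68/115
merge 47/115 + 68/115 → 1
L = 31/230 + 32/115 + 36/115 + 47/115 + 68/115 + 1 = 627/230 ≈ 2.726 bits/symbol.

2.726 bits/symbol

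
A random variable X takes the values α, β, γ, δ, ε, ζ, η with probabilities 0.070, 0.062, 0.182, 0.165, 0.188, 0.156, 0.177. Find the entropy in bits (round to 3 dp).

H = −Σ pᵢ log₂ pᵢ.
−0.070·log₂(0.070) = 0.2686
−0.062·log₂(0.062) = 0.2487
−0.182·log₂(0.182) = 0.4474
−0.165·log₂(0.165) = 0.4289
−0.188·log₂(0.188) = 0.4533
−0.156·log₂(0.156) = 0.4181
−0.177·log₂(0.177) = 0.4422
Sum ≈ 2.7072 → 2.707 bits.

2.707 bits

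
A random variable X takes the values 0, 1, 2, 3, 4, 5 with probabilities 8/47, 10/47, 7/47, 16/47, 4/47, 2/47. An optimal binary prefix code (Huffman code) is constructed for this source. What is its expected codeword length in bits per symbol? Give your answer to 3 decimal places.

2.404 bits/symbol

Repeatedly combine the two least-probable nodes; the expected code length is the sum of the merged weights.
merge 2/47 + 4/47 → 6/47
merge 6/47 + 7/47 → 13/47
merge 8/47 + 10/47 → 18/47
merge 13/47 + 16/47 → 29/47
merge 18/47 + 29/47 → 1
L = 6/47 + 13/47 + 18/47 + 29/47 + 1 = 113/47 ≈ 2.404 bits/symbol.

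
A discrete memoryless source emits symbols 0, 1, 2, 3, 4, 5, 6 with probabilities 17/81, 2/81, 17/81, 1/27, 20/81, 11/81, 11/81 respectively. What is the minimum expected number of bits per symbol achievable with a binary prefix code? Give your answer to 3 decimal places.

2.593 bits/symbol

Repeatedly combine the two least-probable nodes; the expected code length is the sum of the merged weights.
merge 2/81 + 1/27 → 5/81
merge 5/81 + 11/81 → 16/81
merge 11/81 + 16/81 → 1/3
merge 17/81 + 17/81 → 34/81
merge 20/81 + 1/3 → 47/81
merge 34/81 + 47/81 → 1
L = 5/81 + 16/81 + 1/3 + 34/81 + 47/81 + 1 = 70/27 ≈ 2.593 bits/symbol.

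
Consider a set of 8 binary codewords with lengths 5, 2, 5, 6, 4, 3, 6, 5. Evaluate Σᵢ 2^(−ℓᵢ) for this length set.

0.5625

With common denominator 2^6 = 64: Σ 2^(−ℓᵢ) = 2/64 + 16/64 + 2/64 + 1/64 + 4/64 + 8/64 + 1/64 + 2/64 = 36/64 = 0.5625.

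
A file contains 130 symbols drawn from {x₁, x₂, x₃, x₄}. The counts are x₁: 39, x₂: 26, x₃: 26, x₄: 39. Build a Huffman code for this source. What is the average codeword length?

Probabilities are the counts divided by 130.
Repeatedly combine the two least-probable nodes; the expected code length is the sum of the merged weights.
merge 1/5 + 1/5 → 2/5
merge 3/10 + 3/10 → 3/5
merge 2/5 + 3/5 → 1
L = 2/5 + 3/5 + 1 = 2 bits/symbol.

2 bits/symbol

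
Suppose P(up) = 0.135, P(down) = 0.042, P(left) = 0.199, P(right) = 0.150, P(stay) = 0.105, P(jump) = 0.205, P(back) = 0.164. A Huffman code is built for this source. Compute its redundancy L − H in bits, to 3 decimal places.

0.049 bits

Entropy H = −Σ p log₂ p ≈ 2.6940 bits.
Huffman merges: 21/500+21/200→147/1000; 27/200+147/1000→141/500; 3/20+41/250→157/500; 199/1000+41/200→101/250; 141/500+157/500→149/250; 101/250+149/250→1. L = 2743/1000 ≈ 2.7430.
L − H = 2.7430 − 2.6940 = 0.049 bits.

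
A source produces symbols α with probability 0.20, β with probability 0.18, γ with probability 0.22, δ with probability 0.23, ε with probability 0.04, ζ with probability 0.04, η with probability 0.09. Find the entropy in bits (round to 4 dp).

H = −Σ pᵢ log₂ pᵢ.
−0.20·log₂(0.20) = 0.4644
−0.18·log₂(0.18) = 0.4453
−0.22·log₂(0.22) = 0.4806
−0.23·log₂(0.23) = 0.4877
−0.04·log₂(0.04) = 0.1858
−0.04·log₂(0.04) = 0.1858
−0.09·log₂(0.09) = 0.3127
Sum ≈ 2.5621 → 2.5621 bits.

2.5621 bits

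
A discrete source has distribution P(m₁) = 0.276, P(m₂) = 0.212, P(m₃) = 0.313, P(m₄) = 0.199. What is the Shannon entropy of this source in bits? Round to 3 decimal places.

H = −Σ pᵢ log₂ pᵢ.
−0.276·log₂(0.276) = 0.5126
−0.212·log₂(0.212) = 0.4744
−0.313·log₂(0.313) = 0.5245
−0.199·log₂(0.199) = 0.4635
Sum ≈ 1.9750 → 1.975 bits.

1.975 bits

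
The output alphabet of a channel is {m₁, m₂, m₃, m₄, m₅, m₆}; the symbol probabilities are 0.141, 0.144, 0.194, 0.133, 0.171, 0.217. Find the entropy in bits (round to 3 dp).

H = −Σ pᵢ log₂ pᵢ.
−0.141·log₂(0.141) = 0.3985
−0.144·log₂(0.144) = 0.4026
−0.194·log₂(0.194) = 0.4590
−0.133·log₂(0.133) = 0.3871
−0.171·log₂(0.171) = 0.4357
−0.217·log₂(0.217) = 0.4783
Sum ≈ 2.5612 → 2.561 bits.

2.561 bits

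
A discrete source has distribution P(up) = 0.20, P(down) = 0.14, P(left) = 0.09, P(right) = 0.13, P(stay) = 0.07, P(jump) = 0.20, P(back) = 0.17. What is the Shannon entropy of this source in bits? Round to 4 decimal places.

2.7243 bits

H = −Σ pᵢ log₂ pᵢ.
−0.20·log₂(0.20) = 0.4644
−0.14·log₂(0.14) = 0.3971
−0.09·log₂(0.09) = 0.3127
−0.13·log₂(0.13) = 0.3826
−0.07·log₂(0.07) = 0.2686
−0.20·log₂(0.20) = 0.4644
−0.17·log₂(0.17) = 0.4346
Sum ≈ 2.7243 → 2.7243 bits.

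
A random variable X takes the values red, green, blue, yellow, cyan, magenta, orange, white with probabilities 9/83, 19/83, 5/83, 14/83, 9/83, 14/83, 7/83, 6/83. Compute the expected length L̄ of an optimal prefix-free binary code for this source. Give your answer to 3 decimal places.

Repeatedly combine the two least-probable nodes; the expected code length is the sum of the merged weights.
merge 5/83 + 6/83 → 11/83
merge 7/83 + 9/83 → 16/83
merge 9/83 + 11/83 → 20/83
merge 14/83 + 14/83 → 28/83
merge 16/83 + 19/83 → 35/83
merge 20/83 + 28/83 → 48/83
merge 35/83 + 48/83 → 1
L = 11/83 + 16/83 + 20/83 + 28/83 + 35/83 + 48/83 + 1 = 241/83 ≈ 2.904 bits/symbol.

2.904 bits/symbol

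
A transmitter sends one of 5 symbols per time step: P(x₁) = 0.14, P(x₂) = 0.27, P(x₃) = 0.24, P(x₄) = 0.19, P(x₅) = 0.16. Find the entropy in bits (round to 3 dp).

H = −Σ pᵢ log₂ pᵢ.
−0.14·log₂(0.14) = 0.3971
−0.27·log₂(0.27) = 0.5100
−0.24·log₂(0.24) = 0.4941
−0.19·log₂(0.19) = 0.4552
−0.16·log₂(0.16) = 0.4230
Sum ≈ 2.2795 → 2.280 bits.

2.280 bits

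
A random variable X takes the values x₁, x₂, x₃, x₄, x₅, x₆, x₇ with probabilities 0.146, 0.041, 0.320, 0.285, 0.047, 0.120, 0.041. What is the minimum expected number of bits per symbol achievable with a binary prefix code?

Repeatedly combine the two least-probable nodes; the expected code length is the sum of the merged weights.
merge 41/1000 + 41/1000 → 41/500
merge 47/1000 + 41/500 → 129/1000
merge 3/25 + 129/1000 → 249/1000
merge 73/500 + 249/1000 → 79/200
merge 57/200 + 8/25 → 121/200
merge 79/200 + 121/200 → 1
L = 41/500 + 129/1000 + 249/1000 + 79/200 + 121/200 + 1 = 123/50 = 2.46 bits/symbol.

2.46 bits/symbol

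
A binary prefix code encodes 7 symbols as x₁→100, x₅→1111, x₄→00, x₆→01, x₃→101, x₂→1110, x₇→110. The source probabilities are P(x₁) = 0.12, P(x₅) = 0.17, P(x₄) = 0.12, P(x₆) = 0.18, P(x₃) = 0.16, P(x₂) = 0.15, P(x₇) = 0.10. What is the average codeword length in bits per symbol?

3.02 bits/symbol

L̄ = Σ pᵢ·ℓᵢ = 0.12·3 + 0.17·4 + 0.12·2 + 0.18·2 + 0.16·3 + 0.15·4 + 0.10·3 = 3.02 bits/symbol.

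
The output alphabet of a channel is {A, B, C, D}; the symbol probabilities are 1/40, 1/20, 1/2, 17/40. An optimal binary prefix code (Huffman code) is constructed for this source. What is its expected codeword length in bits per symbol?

Repeatedly combine the two least-probable nodes; the expected code length is the sum of the merged weights.
merge 1/40 + 1/20 → 3/40
merge 3/40 + 17/40 → 1/2
merge 1/2 + 1/2 → 1
L = 3/40 + 1/2 + 1 = 63/40 = 1.575 bits/symbol.

1.575 bits/symbol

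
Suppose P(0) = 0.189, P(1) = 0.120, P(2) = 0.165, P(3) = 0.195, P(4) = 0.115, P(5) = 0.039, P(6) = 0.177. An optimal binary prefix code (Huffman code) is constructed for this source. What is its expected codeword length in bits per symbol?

Repeatedly combine the two least-probable nodes; the expected code length is the sum of the merged weights.
merge 39/1000 + 23/200 → 77/500
merge 3/25 + 77/500 → 137/500
merge 33/200 + 177/1000 → 171/500
merge 189/1000 + 39/200 → 48/125
merge 137/500 + 171/500 → 77/125
merge 48/125 + 77/125 → 1
L = 77/500 + 137/500 + 171/500 + 48/125 + 77/125 + 1 = 277/100 = 2.77 bits/symbol.

2.77 bits/symbol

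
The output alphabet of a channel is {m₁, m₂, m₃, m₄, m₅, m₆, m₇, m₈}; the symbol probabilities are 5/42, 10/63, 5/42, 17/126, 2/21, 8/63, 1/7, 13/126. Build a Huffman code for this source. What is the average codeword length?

3 bits/symbol

Repeatedly combine the two least-probable nodes; the expected code length is the sum of the merged weights.
merge 2/21 + 13/126 → 25/126
merge 5/42 + 5/42 → 5/21
merge 8/63 + 17/126 → 11/42
merge 1/7 + 10/63 → 19/63
merge 25/126 + 5/21 → 55/126
merge 11/42 + 19/63 → 71/126
merge 55/126 + 71/126 → 1
L = 25/126 + 5/21 + 11/42 + 19/63 + 55/126 + 71/126 + 1 = 3 bits/symbol.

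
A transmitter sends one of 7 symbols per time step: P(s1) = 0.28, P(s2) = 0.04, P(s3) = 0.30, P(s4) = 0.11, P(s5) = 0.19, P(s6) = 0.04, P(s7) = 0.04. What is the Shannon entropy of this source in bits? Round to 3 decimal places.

H = −Σ pᵢ log₂ pᵢ.
−0.28·log₂(0.28) = 0.5142
−0.04·log₂(0.04) = 0.1858
−0.30·log₂(0.30) = 0.5211
−0.11·log₂(0.11) = 0.3503
−0.19·log₂(0.19) = 0.4552
−0.04·log₂(0.04) = 0.1858
−0.04·log₂(0.04) = 0.1858
Sum ≈ 2.3981 → 2.398 bits.

2.398 bits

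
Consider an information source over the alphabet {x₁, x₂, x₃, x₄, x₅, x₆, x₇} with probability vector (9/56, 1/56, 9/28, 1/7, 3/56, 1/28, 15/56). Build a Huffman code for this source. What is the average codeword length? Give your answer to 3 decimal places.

2.411 bits/symbol

Repeatedly combine the two least-probable nodes; the expected code length is the sum of the merged weights.
merge 1/56 + 1/28 → 3/56
merge 3/56 + 3/56 → 3/28
merge 3/28 + 1/7 → 1/4
merge 9/56 + 1/4 → 23/56
merge 15/56 + 9/28 → 33/56
merge 23/56 + 33/56 → 1
L = 3/56 + 3/28 + 1/4 + 23/56 + 33/56 + 1 = 135/56 ≈ 2.411 bits/symbol.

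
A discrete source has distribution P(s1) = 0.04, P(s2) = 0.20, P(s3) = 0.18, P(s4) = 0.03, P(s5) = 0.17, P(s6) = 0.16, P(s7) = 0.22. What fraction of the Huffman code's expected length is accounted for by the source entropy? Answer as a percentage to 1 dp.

97.6%

Entropy H = −Σ p log₂ p ≈ 2.5854 bits.
Huffman merges: 3/100+1/25→7/100; 7/100+4/25→23/100; 17/100+9/50→7/20; 1/5+11/50→21/50; 23/100+7/20→29/50; 21/50+29/50→1. L = 53/20 ≈ 2.6500.
Efficiency = H/L = 2.5854/2.6500 = 97.6%.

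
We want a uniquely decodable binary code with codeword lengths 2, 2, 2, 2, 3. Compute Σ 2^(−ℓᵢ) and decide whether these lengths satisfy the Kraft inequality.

1.125; no

With common denominator 2^3 = 8: Σ 2^(−ℓᵢ) = 2/8 + 2/8 + 2/8 + 2/8 + 1/8 = 9/8 = 1.125.
Kraft's inequality requires Σ ≤ 1; here Σ = 1.125 > 1, so no such prefix code exists.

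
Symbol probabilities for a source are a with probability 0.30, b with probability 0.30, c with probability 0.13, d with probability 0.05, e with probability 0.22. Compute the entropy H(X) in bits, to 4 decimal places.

H = −Σ pᵢ log₂ pᵢ.
−0.30·log₂(0.30) = 0.5211
−0.30·log₂(0.30) = 0.5211
−0.13·log₂(0.13) = 0.3826
−0.05·log₂(0.05) = 0.2161
−0.22·log₂(0.22) = 0.4806
Sum ≈ 2.1215 → 2.1215 bits.

2.1215 bits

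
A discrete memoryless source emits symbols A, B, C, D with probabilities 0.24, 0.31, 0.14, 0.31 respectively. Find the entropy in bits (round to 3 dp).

1.939 bits

H = −Σ pᵢ log₂ pᵢ.
−0.24·log₂(0.24) = 0.4941
−0.31·log₂(0.31) = 0.5238
−0.14·log₂(0.14) = 0.3971
−0.31·log₂(0.31) = 0.5238
Sum ≈ 1.9388 → 1.939 bits.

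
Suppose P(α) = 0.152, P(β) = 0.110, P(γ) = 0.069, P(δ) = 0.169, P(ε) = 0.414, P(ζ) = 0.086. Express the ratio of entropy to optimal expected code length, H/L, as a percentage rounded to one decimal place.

98.6%

Entropy H = −Σ p log₂ p ≈ 2.2942 bits.
Huffman merges: 69/1000+43/500→31/200; 11/100+19/125→131/500; 31/200+169/1000→81/250; 131/500+81/250→293/500; 207/500+293/500→1. L = 2327/1000 ≈ 2.3270.
Efficiency = H/L = 2.2942/2.3270 = 98.6%.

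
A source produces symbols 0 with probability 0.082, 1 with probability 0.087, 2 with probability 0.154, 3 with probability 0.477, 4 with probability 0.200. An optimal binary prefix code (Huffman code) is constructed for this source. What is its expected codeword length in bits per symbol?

2.015 bits/symbol

Repeatedly combine the two least-probable nodes; the expected code length is the sum of the merged weights.
merge 41/500 + 87/1000 → 169/1000
merge 77/500 + 169/1000 → 323/1000
merge 1/5 + 323/1000 → 523/1000
merge 477/1000 + 523/1000 → 1
L = 169/1000 + 323/1000 + 523/1000 + 1 = 403/200 = 2.015 bits/symbol.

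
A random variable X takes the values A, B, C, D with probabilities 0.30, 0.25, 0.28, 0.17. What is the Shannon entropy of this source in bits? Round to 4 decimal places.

H = −Σ pᵢ log₂ pᵢ.
−0.30·log₂(0.30) = 0.5211
−0.25·log₂(0.25) = 0.5000
−0.28·log₂(0.28) = 0.5142
−0.17·log₂(0.17) = 0.4346
Sum ≈ 1.9699 → 1.9699 bits.

1.9699 bits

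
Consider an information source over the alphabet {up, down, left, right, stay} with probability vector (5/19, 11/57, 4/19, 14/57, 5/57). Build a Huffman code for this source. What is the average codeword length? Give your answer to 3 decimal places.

2.281 bits/symbol

Repeatedly combine the two least-probable nodes; the expected code length is the sum of the merged weights.
merge 5/57 + 11/57 → 16/57
merge 4/19 + 14/57 → 26/57
merge 5/19 + 16/57 → 31/57
merge 26/57 + 31/57 → 1
L = 16/57 + 26/57 + 31/57 + 1 = 130/57 ≈ 2.281 bits/symbol.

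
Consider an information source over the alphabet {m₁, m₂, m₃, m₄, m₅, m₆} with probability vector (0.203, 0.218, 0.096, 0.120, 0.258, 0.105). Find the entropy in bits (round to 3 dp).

2.483 bits

H = −Σ pᵢ log₂ pᵢ.
−0.203·log₂(0.203) = 0.4670
−0.218·log₂(0.218) = 0.4791
−0.096·log₂(0.096) = 0.3246
−0.120·log₂(0.120) = 0.3671
−0.258·log₂(0.258) = 0.5043
−0.105·log₂(0.105) = 0.3414
Sum ≈ 2.4834 → 2.483 bits.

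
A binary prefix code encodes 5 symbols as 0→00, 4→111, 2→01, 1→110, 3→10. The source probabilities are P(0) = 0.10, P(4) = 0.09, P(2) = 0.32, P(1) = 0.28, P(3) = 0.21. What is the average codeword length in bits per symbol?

L̄ = Σ pᵢ·ℓᵢ = 0.10·2 + 0.09·3 + 0.32·2 + 0.28·3 + 0.21·2 = 2.37 bits/symbol.

2.37 bits/symbol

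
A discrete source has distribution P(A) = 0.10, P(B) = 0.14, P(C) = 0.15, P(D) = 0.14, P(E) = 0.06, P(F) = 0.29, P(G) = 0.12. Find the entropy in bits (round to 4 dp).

2.6655 bits

H = −Σ pᵢ log₂ pᵢ.
−0.10·log₂(0.10) = 0.3322
−0.14·log₂(0.14) = 0.3971
−0.15·log₂(0.15) = 0.4105
−0.14·log₂(0.14) = 0.3971
−0.06·log₂(0.06) = 0.2435
−0.29·log₂(0.29) = 0.5179
−0.12·log₂(0.12) = 0.3671
Sum ≈ 2.6655 → 2.6655 bits.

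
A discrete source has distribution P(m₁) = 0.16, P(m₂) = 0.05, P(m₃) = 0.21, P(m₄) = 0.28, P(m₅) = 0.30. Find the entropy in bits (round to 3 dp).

H = −Σ pᵢ log₂ pᵢ.
−0.16·log₂(0.16) = 0.4230
−0.05·log₂(0.05) = 0.2161
−0.21·log₂(0.21) = 0.4728
−0.28·log₂(0.28) = 0.5142
−0.30·log₂(0.30) = 0.5211
Sum ≈ 2.1472 → 2.147 bits.

2.147 bits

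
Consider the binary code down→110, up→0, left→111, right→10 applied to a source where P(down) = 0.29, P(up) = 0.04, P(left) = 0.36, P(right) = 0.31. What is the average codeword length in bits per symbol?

2.61 bits/symbol

L̄ = Σ pᵢ·ℓᵢ = 0.29·3 + 0.04·1 + 0.36·3 + 0.31·2 = 2.61 bits/symbol.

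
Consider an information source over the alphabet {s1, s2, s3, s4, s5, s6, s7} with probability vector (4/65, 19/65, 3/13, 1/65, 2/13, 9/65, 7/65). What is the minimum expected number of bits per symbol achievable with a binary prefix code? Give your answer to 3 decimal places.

Repeatedly combine the two least-probable nodes; the expected code length is the sum of the merged weights.
merge 1/65 + 4/65 → 1/13
merge 1/13 + 7/65 → 12/65
merge 9/65 + 2/13 → 19/65
merge 12/65 + 3/13 → 27/65
merge 19/65 + 19/65 → 38/65
merge 27/65 + 38/65 → 1
L = 1/13 + 12/65 + 19/65 + 27/65 + 38/65 + 1 = 166/65 ≈ 2.554 bits/symbol.

2.554 bits/symbol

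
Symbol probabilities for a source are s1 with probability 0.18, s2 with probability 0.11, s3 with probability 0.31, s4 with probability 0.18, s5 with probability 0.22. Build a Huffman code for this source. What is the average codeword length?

2.29 bits/symbol

Repeatedly combine the two least-probable nodes; the expected code length is the sum of the merged weights.
merge 11/100 + 9/50 → 29/100
merge 9/50 + 11/50 → 2/5
merge 29/100 + 31/100 → 3/5
merge 2/5 + 3/5 → 1
L = 29/100 + 2/5 + 3/5 + 1 = 229/100 = 2.29 bits/symbol.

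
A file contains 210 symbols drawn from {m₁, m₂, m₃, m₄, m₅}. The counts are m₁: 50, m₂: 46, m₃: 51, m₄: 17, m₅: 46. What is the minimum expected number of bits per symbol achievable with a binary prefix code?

2.3 bits/symbol

Probabilities are the counts divided by 210.
Repeatedly combine the two least-probable nodes; the expected code length is the sum of the merged weights.
merge 17/210 + 23/105 → 3/10
merge 23/105 + 5/21 → 16/35
merge 17/70 + 3/10 → 19/35
merge 16/35 + 19/35 → 1
L = 3/10 + 16/35 + 19/35 + 1 = 23/10 = 2.3 bits/symbol.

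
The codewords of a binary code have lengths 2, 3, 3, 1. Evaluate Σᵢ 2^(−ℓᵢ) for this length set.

With common denominator 2^3 = 8: Σ 2^(−ℓᵢ) = 2/8 + 1/8 + 1/8 + 4/8 = 8/8 = 1.

1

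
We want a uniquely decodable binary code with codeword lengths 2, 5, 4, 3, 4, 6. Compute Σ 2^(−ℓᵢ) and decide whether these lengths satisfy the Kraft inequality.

0.546875; yes

With common denominator 2^6 = 64: Σ 2^(−ℓᵢ) = 16/64 + 2/64 + 4/64 + 8/64 + 4/64 + 1/64 = 35/64 = 0.546875.
Kraft's inequality requires Σ ≤ 1; here Σ = 0.546875 ≤ 1, so such a prefix code exists.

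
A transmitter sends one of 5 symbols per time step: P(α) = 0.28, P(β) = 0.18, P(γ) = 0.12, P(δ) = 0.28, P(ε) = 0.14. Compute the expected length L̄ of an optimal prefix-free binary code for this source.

2.26 bits/symbol

Repeatedly combine the two least-probable nodes; the expected code length is the sum of the merged weights.
merge 3/25 + 7/50 → 13/50
merge 9/50 + 13/50 → 11/25
merge 7/25 + 7/25 → 14/25
merge 11/25 + 14/25 → 1
L = 13/50 + 11/25 + 14/25 + 1 = 113/50 = 2.26 bits/symbol.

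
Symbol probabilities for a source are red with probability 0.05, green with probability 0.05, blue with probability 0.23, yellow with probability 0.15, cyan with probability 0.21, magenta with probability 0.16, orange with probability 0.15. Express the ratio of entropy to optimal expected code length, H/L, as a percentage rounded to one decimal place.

Entropy H = −Σ p log₂ p ≈ 2.6368 bits.
Huffman merges: 1/20+1/20→1/10; 1/10+3/20→1/4; 3/20+4/25→31/100; 21/100+23/100→11/25; 1/4+31/100→14/25; 11/25+14/25→1. L = 133/50 ≈ 2.6600.
Efficiency = H/L = 2.6368/2.6600 = 99.1%.

99.1%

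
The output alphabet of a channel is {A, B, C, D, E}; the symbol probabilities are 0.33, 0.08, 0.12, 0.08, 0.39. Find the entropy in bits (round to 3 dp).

2.008 bits

H = −Σ pᵢ log₂ pᵢ.
−0.33·log₂(0.33) = 0.5278
−0.08·log₂(0.08) = 0.2915
−0.12·log₂(0.12) = 0.3671
−0.08·log₂(0.08) = 0.2915
−0.39·log₂(0.39) = 0.5298
Sum ≈ 2.0077 → 2.008 bits.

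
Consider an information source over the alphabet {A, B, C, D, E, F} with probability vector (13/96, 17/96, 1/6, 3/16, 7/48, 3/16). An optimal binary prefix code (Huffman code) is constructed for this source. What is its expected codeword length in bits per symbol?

2.625 bits/symbol

Repeatedly combine the two least-probable nodes; the expected code length is the sum of the merged weights.
merge 13/96 + 7/48 → 9/32
merge 1/6 + 17/96 → 11/32
merge 3/16 + 3/16 → 3/8
merge 9/32 + 11/32 → 5/8
merge 3/8 + 5/8 → 1
L = 9/32 + 11/32 + 3/8 + 5/8 + 1 = 21/8 = 2.625 bits/symbol.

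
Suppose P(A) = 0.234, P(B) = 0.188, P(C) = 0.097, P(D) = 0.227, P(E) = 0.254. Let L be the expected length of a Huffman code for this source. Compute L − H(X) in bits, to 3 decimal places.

Entropy H = −Σ p log₂ p ≈ 2.2579 bits.
Huffman merges: 97/1000+47/250→57/200; 227/1000+117/500→461/1000; 127/500+57/200→539/1000; 461/1000+539/1000→1. L = 457/200 ≈ 2.2850.
L − H = 2.2850 − 2.2579 = 0.027 bits.

0.027 bits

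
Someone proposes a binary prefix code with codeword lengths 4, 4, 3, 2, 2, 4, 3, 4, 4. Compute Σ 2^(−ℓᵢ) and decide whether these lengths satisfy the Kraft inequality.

With common denominator 2^4 = 16: Σ 2^(−ℓᵢ) = 1/16 + 1/16 + 2/16 + 4/16 + 4/16 + 1/16 + 2/16 + 1/16 + 1/16 = 17/16 = 1.0625.
Kraft's inequality requires Σ ≤ 1; here Σ = 1.0625 > 1, so no such prefix code exists.

1.0625; no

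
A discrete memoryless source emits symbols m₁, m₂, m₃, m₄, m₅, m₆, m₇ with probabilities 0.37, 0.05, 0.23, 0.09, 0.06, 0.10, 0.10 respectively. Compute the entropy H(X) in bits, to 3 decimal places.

2.455 bits

H = −Σ pᵢ log₂ pᵢ.
−0.37·log₂(0.37) = 0.5307
−0.05·log₂(0.05) = 0.2161
−0.23·log₂(0.23) = 0.4877
−0.09·log₂(0.09) = 0.3127
−0.06·log₂(0.06) = 0.2435
−0.10·log₂(0.10) = 0.3322
−0.10·log₂(0.10) = 0.3322
Sum ≈ 2.4551 → 2.455 bits.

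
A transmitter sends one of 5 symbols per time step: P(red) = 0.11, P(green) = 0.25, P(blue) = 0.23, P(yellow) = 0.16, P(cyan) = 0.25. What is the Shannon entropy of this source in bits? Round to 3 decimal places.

2.261 bits

H = −Σ pᵢ log₂ pᵢ.
−0.11·log₂(0.11) = 0.3503
−0.25·log₂(0.25) = 0.5000
−0.23·log₂(0.23) = 0.4877
−0.16·log₂(0.16) = 0.4230
−0.25·log₂(0.25) = 0.5000
Sum ≈ 2.2610 → 2.261 bits.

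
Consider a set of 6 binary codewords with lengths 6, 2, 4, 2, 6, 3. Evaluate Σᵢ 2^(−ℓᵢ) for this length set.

0.71875

With common denominator 2^6 = 64: Σ 2^(−ℓᵢ) = 1/64 + 16/64 + 4/64 + 16/64 + 1/64 + 8/64 = 46/64 = 0.71875.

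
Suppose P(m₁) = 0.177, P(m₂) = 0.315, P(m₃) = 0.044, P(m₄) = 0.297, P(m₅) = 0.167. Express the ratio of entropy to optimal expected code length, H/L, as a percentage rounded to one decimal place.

Entropy H = −Σ p log₂ p ≈ 2.1168 bits.
Huffman merges: 11/250+167/1000→211/1000; 177/1000+211/1000→97/250; 297/1000+63/200→153/250; 97/250+153/250→1. L = 2211/1000 ≈ 2.2110.
Efficiency = H/L = 2.1168/2.2110 = 95.7%.

95.7%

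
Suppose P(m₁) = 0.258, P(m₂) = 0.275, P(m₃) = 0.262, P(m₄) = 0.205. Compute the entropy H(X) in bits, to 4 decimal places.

1.9914 bits

H = −Σ pᵢ log₂ pᵢ.
−0.258·log₂(0.258) = 0.5043
−0.275·log₂(0.275) = 0.5122
−0.262·log₂(0.262) = 0.5063
−0.205·log₂(0.205) = 0.4687
Sum ≈ 1.9914 → 1.9914 bits.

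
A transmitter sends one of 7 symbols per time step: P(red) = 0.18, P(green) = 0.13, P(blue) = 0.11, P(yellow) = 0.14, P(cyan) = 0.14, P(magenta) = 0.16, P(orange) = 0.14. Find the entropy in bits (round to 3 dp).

H = −Σ pᵢ log₂ pᵢ.
−0.18·log₂(0.18) = 0.4453
−0.13·log₂(0.13) = 0.3826
−0.11·log₂(0.11) = 0.3503
−0.14·log₂(0.14) = 0.3971
−0.14·log₂(0.14) = 0.3971
−0.16·log₂(0.16) = 0.4230
−0.14·log₂(0.14) = 0.3971
Sum ≈ 2.7926 → 2.793 bits.

2.793 bits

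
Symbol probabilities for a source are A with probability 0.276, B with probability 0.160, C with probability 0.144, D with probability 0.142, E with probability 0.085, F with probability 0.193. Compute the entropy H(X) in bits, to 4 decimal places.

2.4984 bits

H = −Σ pᵢ log₂ pᵢ.
−0.276·log₂(0.276) = 0.5126
−0.160·log₂(0.160) = 0.4230
−0.144·log₂(0.144) = 0.4026
−0.142·log₂(0.142) = 0.3999
−0.085·log₂(0.085) = 0.3023
−0.193·log₂(0.193) = 0.4581
Sum ≈ 2.4984 → 2.4984 bits.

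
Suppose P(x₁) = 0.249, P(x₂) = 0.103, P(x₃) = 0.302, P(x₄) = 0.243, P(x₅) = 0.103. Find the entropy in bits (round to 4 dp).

H = −Σ pᵢ log₂ pᵢ.
−0.249·log₂(0.249) = 0.4994
−0.103·log₂(0.103) = 0.3378
−0.302·log₂(0.302) = 0.5217
−0.243·log₂(0.243) = 0.4960
−0.103·log₂(0.103) = 0.3378
Sum ≈ 2.1926 → 2.1926 bits.

2.1926 bits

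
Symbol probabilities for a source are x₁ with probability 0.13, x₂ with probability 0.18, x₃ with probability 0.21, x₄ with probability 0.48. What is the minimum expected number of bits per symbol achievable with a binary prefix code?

Repeatedly combine the two least-probable nodes; the expected code length is the sum of the merged weights.
merge 13/100 + 9/50 → 31/100
merge 21/100 + 31/100 → 13/25
merge 12/25 + 13/25 → 1
L = 31/100 + 13/25 + 1 = 183/100 = 1.83 bits/symbol.

1.83 bits/symbol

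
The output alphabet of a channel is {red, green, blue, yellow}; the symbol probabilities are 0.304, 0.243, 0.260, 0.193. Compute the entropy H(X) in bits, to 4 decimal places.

1.9815 bits

H = −Σ pᵢ log₂ pᵢ.
−0.304·log₂(0.304) = 0.5222
−0.243·log₂(0.243) = 0.4960
−0.260·log₂(0.260) = 0.5053
−0.193·log₂(0.193) = 0.4581
Sum ≈ 1.9815 → 1.9815 bits.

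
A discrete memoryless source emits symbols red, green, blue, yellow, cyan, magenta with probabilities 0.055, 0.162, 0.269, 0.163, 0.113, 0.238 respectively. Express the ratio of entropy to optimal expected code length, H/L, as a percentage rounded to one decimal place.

Entropy H = −Σ p log₂ p ≈ 2.4400 bits.
Huffman merges: 11/200+113/1000→21/125; 81/500+163/1000→13/40; 21/125+119/500→203/500; 269/1000+13/40→297/500; 203/500+297/500→1. L = 2493/1000 ≈ 2.4930.
Efficiency = H/L = 2.4400/2.4930 = 97.9%.

97.9%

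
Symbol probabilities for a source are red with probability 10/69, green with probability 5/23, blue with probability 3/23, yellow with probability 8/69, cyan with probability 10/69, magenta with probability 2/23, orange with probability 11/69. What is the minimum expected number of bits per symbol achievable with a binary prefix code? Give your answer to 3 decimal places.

2.783 bits/symbol

Repeatedly combine the two least-probable nodes; the expected code length is the sum of the merged weights.
merge 2/23 + 8/69 → 14/69
merge 3/23 + 10/69 → 19/69
merge 10/69 + 11/69 → 7/23
merge 14/69 + 5/23 → 29/69
merge 19/69 + 7/23 → 40/69
merge 29/69 + 40/69 → 1
L = 14/69 + 19/69 + 7/23 + 29/69 + 40/69 + 1 = 64/23 ≈ 2.783 bits/symbol.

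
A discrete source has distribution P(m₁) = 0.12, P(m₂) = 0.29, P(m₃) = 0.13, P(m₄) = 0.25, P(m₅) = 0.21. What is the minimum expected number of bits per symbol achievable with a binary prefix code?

2.25 bits/symbol

Repeatedly combine the two least-probable nodes; the expected code length is the sum of the merged weights.
merge 3/25 + 13/100 → 1/4
merge 21/100 + 1/4 → 23/50
merge 1/4 + 29/100 → 27/50
merge 23/50 + 27/50 → 1
L = 1/4 + 23/50 + 27/50 + 1 = 9/4 = 2.25 bits/symbol.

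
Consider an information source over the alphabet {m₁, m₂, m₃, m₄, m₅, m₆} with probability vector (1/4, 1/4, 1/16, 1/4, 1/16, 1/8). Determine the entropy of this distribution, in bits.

Each probability is a power of 1/2, so log₂(1/p) is an integer.
H = Σ p·log₂(1/p) = 1/4·2 + 1/4·2 + 1/16·4 + 1/4·2 + 1/16·4 + 1/8·3 = 2.375 bits.

2.375 bits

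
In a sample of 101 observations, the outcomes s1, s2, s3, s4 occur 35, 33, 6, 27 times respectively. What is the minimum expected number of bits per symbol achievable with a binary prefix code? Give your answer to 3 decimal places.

1.980 bits/symbol

Probabilities are the counts divided by 101.
Repeatedly combine the two least-probable nodes; the expected code length is the sum of the merged weights.
merge 6/101 + 27/101 → 33/101
merge 33/101 + 33/101 → 66/101
merge 35/101 + 66/101 → 1
L = 33/101 + 66/101 + 1 = 200/101 ≈ 1.980 bits/symbol.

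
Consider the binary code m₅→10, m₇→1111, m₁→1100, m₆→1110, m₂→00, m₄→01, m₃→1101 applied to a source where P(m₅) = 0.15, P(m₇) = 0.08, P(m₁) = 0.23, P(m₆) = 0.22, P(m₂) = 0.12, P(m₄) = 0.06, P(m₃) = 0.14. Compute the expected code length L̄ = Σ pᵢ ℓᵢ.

3.34 bits/symbol

L̄ = Σ pᵢ·ℓᵢ = 0.15·2 + 0.08·4 + 0.23·4 + 0.22·4 + 0.12·2 + 0.06·2 + 0.14·4 = 3.34 bits/symbol.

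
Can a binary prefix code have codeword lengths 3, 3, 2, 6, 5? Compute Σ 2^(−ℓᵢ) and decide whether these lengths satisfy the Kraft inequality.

0.546875; yes

With common denominator 2^6 = 64: Σ 2^(−ℓᵢ) = 8/64 + 8/64 + 16/64 + 1/64 + 2/64 = 35/64 = 0.546875.
Kraft's inequality requires Σ ≤ 1; here Σ = 0.546875 ≤ 1, so such a prefix code exists.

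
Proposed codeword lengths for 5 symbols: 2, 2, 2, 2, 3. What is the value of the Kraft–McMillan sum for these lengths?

With common denominator 2^3 = 8: Σ 2^(−ℓᵢ) = 2/8 + 2/8 + 2/8 + 2/8 + 1/8 = 9/8 = 1.125.

1.125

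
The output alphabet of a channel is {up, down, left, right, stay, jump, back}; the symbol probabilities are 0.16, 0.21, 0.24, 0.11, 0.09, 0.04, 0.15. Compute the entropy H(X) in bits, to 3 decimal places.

2.649 bits

H = −Σ pᵢ log₂ pᵢ.
−0.16·log₂(0.16) = 0.4230
−0.21·log₂(0.21) = 0.4728
−0.24·log₂(0.24) = 0.4941
−0.11·log₂(0.11) = 0.3503
−0.09·log₂(0.09) = 0.3127
−0.04·log₂(0.04) = 0.1858
−0.15·log₂(0.15) = 0.4105
Sum ≈ 2.6492 → 2.649 bits.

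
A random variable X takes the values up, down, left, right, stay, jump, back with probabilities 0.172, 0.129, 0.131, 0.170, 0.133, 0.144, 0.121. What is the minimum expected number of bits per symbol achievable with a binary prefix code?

2.828 bits/symbol

Repeatedly combine the two least-probable nodes; the expected code length is the sum of the merged weights.
merge 121/1000 + 129/1000 → 1/4
merge 131/1000 + 133/1000 → 33/125
merge 18/125 + 17/100 → 157/500
merge 43/250 + 1/4 → 211/500
merge 33/125 + 157/500 → 289/500
merge 211/500 + 289/500 → 1
L = 1/4 + 33/125 + 157/500 + 211/500 + 289/500 + 1 = 707/250 = 2.828 bits/symbol.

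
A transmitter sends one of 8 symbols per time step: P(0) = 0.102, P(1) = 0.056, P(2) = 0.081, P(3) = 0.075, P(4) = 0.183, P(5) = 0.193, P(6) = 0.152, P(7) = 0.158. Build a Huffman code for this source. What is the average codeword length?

Repeatedly combine the two least-probable nodes; the expected code length is the sum of the merged weights.
merge 7/125 + 3/40 → 131/1000
merge 81/1000 + 51/500 → 183/1000
merge 131/1000 + 19/125 → 283/1000
merge 79/500 + 183/1000 → 341/1000
merge 183/1000 + 193/1000 → 47/125
merge 283/1000 + 341/1000 → 78/125
merge 47/125 + 78/125 → 1
L = 131/1000 + 183/1000 + 283/1000 + 341/1000 + 47/125 + 78/125 + 1 = 1469/500 = 2.938 bits/symbol.

2.938 bits/symbol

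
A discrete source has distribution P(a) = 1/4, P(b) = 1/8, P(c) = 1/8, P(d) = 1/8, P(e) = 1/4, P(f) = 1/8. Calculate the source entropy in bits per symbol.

2.5 bits

Each probability is a power of 1/2, so log₂(1/p) is an integer.
H = Σ p·log₂(1/p) = 1/4·2 + 1/8·3 + 1/8·3 + 1/8·3 + 1/4·2 + 1/8·3 = 2.5 bits.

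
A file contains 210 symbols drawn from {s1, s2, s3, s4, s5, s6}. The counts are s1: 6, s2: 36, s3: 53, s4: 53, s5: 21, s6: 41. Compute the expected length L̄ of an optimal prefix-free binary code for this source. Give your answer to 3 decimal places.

Probabilities are the counts divided by 210.
Repeatedly combine the two least-probable nodes; the expected code length is the sum of the merged weights.
merge 1/35 + 1/10 → 9/70
merge 9/70 + 6/35 → 3/10
merge 41/210 + 53/210 → 47/105
merge 53/210 + 3/10 → 58/105
merge 47/105 + 58/105 → 1
L = 9/70 + 3/10 + 47/105 + 58/105 + 1 = 17/7 ≈ 2.429 bits/symbol.

2.429 bits/symbol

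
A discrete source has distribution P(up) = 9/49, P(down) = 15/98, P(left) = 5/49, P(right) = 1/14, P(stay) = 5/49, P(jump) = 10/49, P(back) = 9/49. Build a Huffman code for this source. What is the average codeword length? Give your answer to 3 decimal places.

Repeatedly combine the two least-probable nodes; the expected code length is the sum of the merged weights.
merge 1/14 + 5/49 → 17/98
merge 5/49 + 15/98 → 25/98
merge 17/98 + 9/49 → 5/14
merge 9/49 + 10/49 → 19/49
merge 25/98 + 5/14 → 30/49
merge 19/49 + 30/49 → 1
L = 17/98 + 25/98 + 5/14 + 19/49 + 30/49 + 1 = 39/14 ≈ 2.786 bits/symbol.

2.786 bits/symbol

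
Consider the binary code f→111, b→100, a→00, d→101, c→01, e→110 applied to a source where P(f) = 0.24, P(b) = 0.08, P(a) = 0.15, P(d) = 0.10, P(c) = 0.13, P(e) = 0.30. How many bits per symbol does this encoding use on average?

2.72 bits/symbol

L̄ = Σ pᵢ·ℓᵢ = 0.24·3 + 0.08·3 + 0.15·2 + 0.10·3 + 0.13·2 + 0.30·3 = 2.72 bits/symbol.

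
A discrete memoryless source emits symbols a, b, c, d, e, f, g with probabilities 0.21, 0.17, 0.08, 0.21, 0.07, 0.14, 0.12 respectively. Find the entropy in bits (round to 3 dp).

H = −Σ pᵢ log₂ pᵢ.
−0.21·log₂(0.21) = 0.4728
−0.17·log₂(0.17) = 0.4346
−0.08·log₂(0.08) = 0.2915
−0.21·log₂(0.21) = 0.4728
−0.07·log₂(0.07) = 0.2686
−0.14·log₂(0.14) = 0.3971
−0.12·log₂(0.12) = 0.3671
Sum ≈ 2.7045 → 2.704 bits.

2.704 bits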